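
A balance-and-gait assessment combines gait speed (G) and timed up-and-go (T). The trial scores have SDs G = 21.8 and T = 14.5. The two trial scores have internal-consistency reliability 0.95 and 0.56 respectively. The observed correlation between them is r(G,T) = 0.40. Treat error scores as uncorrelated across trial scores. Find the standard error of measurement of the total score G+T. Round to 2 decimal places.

10.78

Var(total) = 685.49 + 252.88 = 938.37.
True-score variance = 569.218 + 252.88 = 822.098, so reliability = 0.8761.
Error variance = 938.37 − 822.098 = 116.272; SEM = √116.272 = 10.78.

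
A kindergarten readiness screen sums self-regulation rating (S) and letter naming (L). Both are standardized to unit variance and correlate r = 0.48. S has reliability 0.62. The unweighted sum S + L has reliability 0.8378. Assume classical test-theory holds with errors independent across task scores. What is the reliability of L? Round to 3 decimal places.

Var(S+L) = 2 + 2·0.48 = 2.960.
True-score variance = ρ_S + ρ_L + 2·0.48, so 0.8378 = (0.62 + ρ_L + 0.96) / 2.960.
ρ_L = 0.8378·2.960 − 0.62 − 0.96 = 0.900.

0.900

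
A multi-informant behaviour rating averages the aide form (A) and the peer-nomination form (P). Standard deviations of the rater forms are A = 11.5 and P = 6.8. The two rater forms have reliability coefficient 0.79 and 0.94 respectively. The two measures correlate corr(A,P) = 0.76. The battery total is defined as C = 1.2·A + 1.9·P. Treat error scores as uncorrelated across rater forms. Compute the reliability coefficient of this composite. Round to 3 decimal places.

0.920

Var(C) = 1.2²·11.5² + 1.9²·6.8² + 2·[2.28·11.5·6.8·0.76] = 357.366 + 271.01 = 628.376.
Under uncorrelated errors the observed covariances equal the true-score covariances, so only the own-variance terms attenuate.
True-score variance = [1.2²·11.5²·0.79 + 1.9²·6.8²·0.94] + 271.01 = 307.358 + 271.01 = 578.368.
Reliability = 578.368 / 628.376 = 0.920.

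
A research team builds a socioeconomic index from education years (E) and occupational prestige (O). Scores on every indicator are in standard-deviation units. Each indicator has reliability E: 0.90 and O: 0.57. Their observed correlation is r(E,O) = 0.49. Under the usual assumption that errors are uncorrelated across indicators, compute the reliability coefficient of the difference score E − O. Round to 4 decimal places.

0.4804

Var(E−O) = 1 + 1 − 2·0.49 = 2 − 0.98 = 1.02.
Under uncorrelated errors the observed covariances equal the true-score covariances, so only the own-variance terms attenuate.
True-score variance = [0.90 + 0.57] − 0.98 = 1.47 − 0.98 = 0.49.
Reliability = 0.49 / 1.02 = 0.4804.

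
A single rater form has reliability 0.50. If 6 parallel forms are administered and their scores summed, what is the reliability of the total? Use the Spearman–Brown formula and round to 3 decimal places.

ρ_k = kρ / (1 + (k−1)ρ) = 6·0.50 / (1 + 5·0.50) = 3.000 / 3.500 = 0.857.

0.857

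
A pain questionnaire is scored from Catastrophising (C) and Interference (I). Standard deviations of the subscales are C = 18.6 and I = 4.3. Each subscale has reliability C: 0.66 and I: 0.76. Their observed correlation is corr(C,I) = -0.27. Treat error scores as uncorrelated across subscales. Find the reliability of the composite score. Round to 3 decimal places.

0.620

Var(C+I) = 18.6² + 4.3² + 2·[18.6·4.3·(-0.27)] = 364.45 − 43.1892 = 321.261.
With uncorrelated errors the cross-covariances are all true-score covariance, so they carry over unchanged; only the diagonal terms shrink to ρᵢσᵢ².
True-score variance = [18.6²·0.66 + 4.3²·0.76] − 43.1892 = 242.386 − 43.1892 = 199.197.
Reliability = 199.197 / 321.261 = 0.620.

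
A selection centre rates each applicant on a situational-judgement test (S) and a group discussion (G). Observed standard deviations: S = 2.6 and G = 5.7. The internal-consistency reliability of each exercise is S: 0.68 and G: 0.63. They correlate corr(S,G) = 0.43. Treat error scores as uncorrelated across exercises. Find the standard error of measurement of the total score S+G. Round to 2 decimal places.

Var(total) = 39.25 + 12.7452 = 51.9952.
True-score variance = 25.0655 + 12.7452 = 37.8107, so reliability = 0.7272.
Error variance = 51.9952 − 37.8107 = 14.1845; SEM = √14.1845 = 3.77.

3.77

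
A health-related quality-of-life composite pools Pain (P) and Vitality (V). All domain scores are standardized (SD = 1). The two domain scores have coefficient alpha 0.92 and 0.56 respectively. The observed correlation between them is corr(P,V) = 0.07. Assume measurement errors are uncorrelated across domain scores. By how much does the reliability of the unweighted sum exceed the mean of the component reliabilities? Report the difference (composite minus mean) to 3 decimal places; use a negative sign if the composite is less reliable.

0.017

Var(sum) = 2 + 0.14 = 2.14; true-score variance = 1.48 + 0.14 = 1.62; composite reliability = 0.7570.
Mean component reliability = 0.7400.
Difference = 0.7570 − 0.7400 = 0.017.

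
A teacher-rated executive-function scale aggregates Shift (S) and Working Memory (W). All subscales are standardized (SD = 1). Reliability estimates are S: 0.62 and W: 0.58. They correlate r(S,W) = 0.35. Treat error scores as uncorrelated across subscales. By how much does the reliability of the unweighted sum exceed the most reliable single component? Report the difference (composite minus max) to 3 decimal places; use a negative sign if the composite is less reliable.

0.084

Var(sum) = 2 + 0.7 = 2.7; true-score variance = 1.2 + 0.7 = 1.9; composite reliability = 0.7037.
Max component reliability = 0.6200.
Difference = 0.7037 − 0.6200 = 0.084.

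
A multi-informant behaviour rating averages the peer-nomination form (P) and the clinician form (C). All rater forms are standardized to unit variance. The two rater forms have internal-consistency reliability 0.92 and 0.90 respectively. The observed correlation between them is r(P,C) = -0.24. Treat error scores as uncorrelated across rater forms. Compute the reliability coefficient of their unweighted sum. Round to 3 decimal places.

0.882

Var(P+C) = 2 + 2·[(-0.24)] = 2 − 0.48 = 1.52.
Because errors are independent across components, Cov(Tᵢ,Tⱼ) = Cov(Xᵢ,Xⱼ); the off-diagonal part of the true-score variance is the same as above.
True-score variance = [0.92 + 0.90] − 0.48 = 1.82 − 0.48 = 1.34.
Reliability = 1.34 / 1.52 = 0.882.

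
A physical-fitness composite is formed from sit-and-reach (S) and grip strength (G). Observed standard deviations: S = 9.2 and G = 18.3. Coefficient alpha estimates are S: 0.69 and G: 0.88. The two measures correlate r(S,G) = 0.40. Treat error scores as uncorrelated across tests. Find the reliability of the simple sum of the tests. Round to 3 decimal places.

Var(S+G) = 9.2² + 18.3² + 2·[9.2·18.3·0.40] = 419.53 + 134.688 = 554.218.
With uncorrelated errors the cross-covariances are all true-score covariance, so they carry over unchanged; only the diagonal terms shrink to ρᵢσᵢ².
True-score variance = [9.2²·0.69 + 18.3²·0.88] + 134.688 = 353.105 + 134.688 = 487.793.
Reliability = 487.793 / 554.218 = 0.880.

0.880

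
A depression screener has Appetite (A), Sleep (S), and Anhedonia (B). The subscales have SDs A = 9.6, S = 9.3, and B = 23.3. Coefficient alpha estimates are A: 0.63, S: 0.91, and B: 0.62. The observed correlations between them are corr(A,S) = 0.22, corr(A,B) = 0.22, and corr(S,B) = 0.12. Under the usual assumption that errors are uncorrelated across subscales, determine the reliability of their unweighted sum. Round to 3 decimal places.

0.728

Var(A+S+B) = 9.6² + 9.3² + 23.3² + 2·[9.6·9.3·0.22 + 9.6·23.3·0.22 + 9.3·23.3·0.12] = 721.54 + 189.708 = 911.248.
Under uncorrelated errors the observed covariances equal the true-score covariances, so only the own-variance terms attenuate.
True-score variance = [9.6²·0.63 + 9.3²·0.91 + 23.3²·0.62] + 189.708 = 473.358 + 189.708 = 663.067.
Reliability = 663.067 / 911.248 = 0.728.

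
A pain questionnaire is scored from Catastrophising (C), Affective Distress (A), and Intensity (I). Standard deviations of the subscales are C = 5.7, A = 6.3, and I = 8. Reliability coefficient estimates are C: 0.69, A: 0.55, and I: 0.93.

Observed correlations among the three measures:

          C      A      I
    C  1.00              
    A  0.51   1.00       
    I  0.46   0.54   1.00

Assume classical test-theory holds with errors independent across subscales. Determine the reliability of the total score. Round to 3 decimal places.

Var(C+A+I) = 5.7² + 6.3² + 8² + 2·[5.7·6.3·0.51 + 5.7·8·0.46 + 6.3·8·0.54] = 136.18 + 133.012 = 269.192.
Under uncorrelated errors the observed covariances equal the true-score covariances, so only the own-variance terms attenuate.
True-score variance = [5.7²·0.69 + 6.3²·0.55 + 8²·0.93] + 133.012 = 103.768 + 133.012 = 236.78.
Reliability = 236.78 / 269.192 = 0.880.

0.880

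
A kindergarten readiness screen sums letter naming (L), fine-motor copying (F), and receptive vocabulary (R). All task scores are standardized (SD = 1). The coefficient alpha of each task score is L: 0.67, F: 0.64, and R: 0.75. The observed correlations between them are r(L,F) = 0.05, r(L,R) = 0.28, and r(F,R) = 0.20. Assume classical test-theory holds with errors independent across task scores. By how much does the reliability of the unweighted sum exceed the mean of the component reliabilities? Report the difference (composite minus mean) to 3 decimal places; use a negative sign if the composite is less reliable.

Var(sum) = 3 + 1.06 = 4.06; true-score variance = 2.06 + 1.06 = 3.12; composite reliability = 0.7685.
Mean component reliability = 0.6867.
Difference = 0.7685 − 0.6867 = 0.082.

0.082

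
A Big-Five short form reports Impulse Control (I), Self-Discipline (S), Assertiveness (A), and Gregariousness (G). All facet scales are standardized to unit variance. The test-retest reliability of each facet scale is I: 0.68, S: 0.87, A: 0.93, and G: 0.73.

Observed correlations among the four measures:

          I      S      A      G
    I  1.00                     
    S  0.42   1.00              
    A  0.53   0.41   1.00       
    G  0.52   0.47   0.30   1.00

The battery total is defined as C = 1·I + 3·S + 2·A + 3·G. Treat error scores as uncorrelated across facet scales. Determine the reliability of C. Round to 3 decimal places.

Var(C) = 1 + 3² + 2² + 3² + 2·[3·0.42 + 2·0.53 + 3·0.52 + 6·0.41 + 9·0.47 + 6·0.30] = 23 + 24.74 = 47.74.
With uncorrelated errors the cross-covariances are all true-score covariance, so they carry over unchanged; only the diagonal terms shrink to ρᵢσᵢ².
True-score variance = [0.68 + 3²·0.87 + 2²·0.93 + 3²·0.73] + 24.74 = 18.8 + 24.74 = 43.54.
Reliability = 43.54 / 47.74 = 0.912.

0.912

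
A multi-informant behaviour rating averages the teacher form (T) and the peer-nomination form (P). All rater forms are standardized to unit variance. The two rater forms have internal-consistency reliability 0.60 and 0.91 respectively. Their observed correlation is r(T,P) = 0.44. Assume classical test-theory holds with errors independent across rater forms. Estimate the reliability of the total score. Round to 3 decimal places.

0.830

Var(T+P) = 2 + 2·[0.44] = 2 + 0.88 = 2.88.
Because errors are independent across components, Cov(Tᵢ,Tⱼ) = Cov(Xᵢ,Xⱼ); the off-diagonal part of the true-score variance is the same as above.
True-score variance = [0.60 + 0.91] + 0.88 = 1.51 + 0.88 = 2.39.
Reliability = 2.39 / 2.88 = 0.830.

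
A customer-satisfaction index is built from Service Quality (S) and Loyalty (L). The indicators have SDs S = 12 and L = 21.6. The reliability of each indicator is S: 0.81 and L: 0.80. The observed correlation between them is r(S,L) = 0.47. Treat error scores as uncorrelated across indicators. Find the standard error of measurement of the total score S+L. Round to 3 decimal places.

Var(total) = 610.56 + 243.648 = 854.208.
True-score variance = 489.888 + 243.648 = 733.536, so reliability = 0.8587.
Error variance = 854.208 − 733.536 = 120.672; SEM = √120.672 = 10.985.

10.985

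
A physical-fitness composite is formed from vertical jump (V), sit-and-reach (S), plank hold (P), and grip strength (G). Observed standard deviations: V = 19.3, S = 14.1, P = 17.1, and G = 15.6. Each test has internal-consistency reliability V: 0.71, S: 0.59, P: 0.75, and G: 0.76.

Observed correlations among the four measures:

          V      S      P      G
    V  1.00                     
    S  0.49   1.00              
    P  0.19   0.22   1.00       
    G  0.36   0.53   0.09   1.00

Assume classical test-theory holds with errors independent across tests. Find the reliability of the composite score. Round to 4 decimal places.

0.8474

Var(V+S+P+G) = 19.3² + 14.1² + 17.1² + 15.6² + 2·[19.3·14.1·0.49 + 19.3·17.1·0.19 + 19.3·15.6·0.36 + 14.1·17.1·0.22 + 14.1·15.6·0.53 + 17.1·15.6·0.09] = 1107.07 + 996.139 = 2103.21.
With uncorrelated errors the cross-covariances are all true-score covariance, so they carry over unchanged; only the diagonal terms shrink to ρᵢσᵢ².
True-score variance = [19.3²·0.71 + 14.1²·0.59 + 17.1²·0.75 + 15.6²·0.76] + 996.139 = 786.027 + 996.139 = 1782.17.
Reliability = 1782.17 / 2103.21 = 0.8474.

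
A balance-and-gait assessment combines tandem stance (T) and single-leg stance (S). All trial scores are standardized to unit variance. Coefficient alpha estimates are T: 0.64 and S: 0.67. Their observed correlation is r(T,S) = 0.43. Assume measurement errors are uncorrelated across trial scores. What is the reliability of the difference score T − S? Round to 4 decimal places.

0.3947

Var(T−S) = 1 + 1 − 2·0.43 = 2 − 0.86 = 1.14.
Under uncorrelated errors the observed covariances equal the true-score covariances, so only the own-variance terms attenuate.
True-score variance = [0.64 + 0.67] − 0.86 = 1.31 − 0.86 = 0.45.
Reliability = 0.45 / 1.14 = 0.3947.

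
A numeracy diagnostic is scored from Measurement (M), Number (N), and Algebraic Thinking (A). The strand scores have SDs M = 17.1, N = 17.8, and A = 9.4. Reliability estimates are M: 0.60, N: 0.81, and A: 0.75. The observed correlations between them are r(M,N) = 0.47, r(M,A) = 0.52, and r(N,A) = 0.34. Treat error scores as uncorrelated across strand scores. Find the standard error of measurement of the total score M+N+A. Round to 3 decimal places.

14.116

Var(total) = 697.61 + 567.064 = 1264.67.
True-score variance = 498.356 + 567.064 = 1065.42, so reliability = 0.8424.
Error variance = 1264.67 − 1065.42 = 199.254; SEM = √199.254 = 14.116.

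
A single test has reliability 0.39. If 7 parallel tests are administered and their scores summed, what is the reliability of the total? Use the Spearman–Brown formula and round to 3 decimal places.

0.817

ρ_k = kρ / (1 + (k−1)ρ) = 7·0.39 / (1 + 6·0.39) = 2.730 / 3.340 = 0.817.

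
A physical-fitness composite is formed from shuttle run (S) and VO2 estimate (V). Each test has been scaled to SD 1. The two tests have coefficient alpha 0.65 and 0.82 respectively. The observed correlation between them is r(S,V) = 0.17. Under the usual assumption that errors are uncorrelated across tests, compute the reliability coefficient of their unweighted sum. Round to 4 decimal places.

0.7735

Var(S+V) = 2 + 2·[0.17] = 2 + 0.34 = 2.34.
With uncorrelated errors the cross-covariances are all true-score covariance, so they carry over unchanged; only the diagonal terms shrink to ρᵢσᵢ².
True-score variance = [0.65 + 0.82] + 0.34 = 1.47 + 0.34 = 1.81.
Reliability = 1.81 / 2.34 = 0.7735.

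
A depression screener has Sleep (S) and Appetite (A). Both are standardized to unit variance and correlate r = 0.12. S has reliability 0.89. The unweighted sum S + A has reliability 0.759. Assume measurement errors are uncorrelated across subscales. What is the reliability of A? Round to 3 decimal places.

0.570

Var(S+A) = 2 + 2·0.12 = 2.240.
True-score variance = ρ_S + ρ_A + 2·0.12, so 0.759 = (0.89 + ρ_A + 0.24) / 2.240.
ρ_A = 0.759·2.240 − 0.89 − 0.24 = 0.570.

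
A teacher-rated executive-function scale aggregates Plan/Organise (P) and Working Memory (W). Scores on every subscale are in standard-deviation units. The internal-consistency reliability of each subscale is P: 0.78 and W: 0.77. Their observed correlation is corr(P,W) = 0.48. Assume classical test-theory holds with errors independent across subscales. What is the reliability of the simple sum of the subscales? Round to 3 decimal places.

0.848

Var(P+W) = 2 + 2·[0.48] = 2 + 0.96 = 2.96.
Under uncorrelated errors the observed covariances equal the true-score covariances, so only the own-variance terms attenuate.
True-score variance = [0.78 + 0.77] + 0.96 = 1.55 + 0.96 = 2.51.
Reliability = 2.51 / 2.96 = 0.848.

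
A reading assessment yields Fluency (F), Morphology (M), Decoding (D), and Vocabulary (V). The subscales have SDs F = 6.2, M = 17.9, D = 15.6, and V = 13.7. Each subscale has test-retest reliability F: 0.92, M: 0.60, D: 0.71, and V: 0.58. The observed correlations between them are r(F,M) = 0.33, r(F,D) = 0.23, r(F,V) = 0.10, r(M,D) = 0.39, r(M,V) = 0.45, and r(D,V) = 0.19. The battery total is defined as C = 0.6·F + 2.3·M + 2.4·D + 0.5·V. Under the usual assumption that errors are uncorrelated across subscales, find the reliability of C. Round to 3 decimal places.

0.774

Var(C) = 0.6²·6.2² + 2.3²·17.9² + 2.4²·15.6² + 0.5²·13.7² + 2·[1.38·6.2·17.9·0.33 + 1.44·6.2·15.6·0.23 + 0.3·6.2·13.7·0.10 + 5.52·17.9·15.6·0.39 + 1.15·17.9·13.7·0.45 + 1.2·15.6·13.7·0.19] = 3157.48 + 1723.81 = 4881.29.
Because errors are independent across components, Cov(Tᵢ,Tⱼ) = Cov(Xᵢ,Xⱼ); the off-diagonal part of the true-score variance is the same as above.
True-score variance = [0.6²·6.2²·0.92 + 2.3²·17.9²·0.60 + 2.4²·15.6²·0.71 + 0.5²·13.7²·0.58] + 1723.81 = 2052.17 + 1723.81 = 3775.98.
Reliability = 3775.98 / 4881.29 = 0.774.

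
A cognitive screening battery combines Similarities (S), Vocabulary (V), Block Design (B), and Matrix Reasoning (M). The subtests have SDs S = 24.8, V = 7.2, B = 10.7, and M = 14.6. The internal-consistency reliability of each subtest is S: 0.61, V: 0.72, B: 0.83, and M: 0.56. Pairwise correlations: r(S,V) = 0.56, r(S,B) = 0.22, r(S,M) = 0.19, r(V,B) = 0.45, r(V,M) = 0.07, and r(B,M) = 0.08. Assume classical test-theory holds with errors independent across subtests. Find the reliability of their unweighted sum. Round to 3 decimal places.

0.764

Var(S+V+B+M) = 24.8² + 7.2² + 10.7² + 14.6² + 2·[24.8·7.2·0.56 + 24.8·10.7·0.22 + 24.8·14.6·0.19 + 7.2·10.7·0.45 + 7.2·14.6·0.07 + 10.7·14.6·0.08] = 994.53 + 563.384 = 1557.91.
Because errors are independent across components, Cov(Tᵢ,Tⱼ) = Cov(Xᵢ,Xⱼ); the off-diagonal part of the true-score variance is the same as above.
True-score variance = [24.8²·0.61 + 7.2²·0.72 + 10.7²·0.83 + 14.6²·0.56] + 563.384 = 626.896 + 563.384 = 1190.28.
Reliability = 1190.28 / 1557.91 = 0.764.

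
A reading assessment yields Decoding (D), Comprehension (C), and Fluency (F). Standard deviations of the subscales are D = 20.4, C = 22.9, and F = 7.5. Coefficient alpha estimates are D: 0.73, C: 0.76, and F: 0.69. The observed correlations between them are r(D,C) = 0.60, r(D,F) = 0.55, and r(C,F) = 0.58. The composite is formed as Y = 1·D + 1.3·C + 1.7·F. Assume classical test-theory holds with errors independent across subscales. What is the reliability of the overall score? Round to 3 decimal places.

0.871

Var(Y) = 20.4² + 1.3²·22.9² + 1.7²·7.5² + 2·[1.3·20.4·22.9·0.60 + 1.7·20.4·7.5·0.55 + 2.21·22.9·7.5·0.58] = 1464.98 + 1455.18 = 2920.15.
With uncorrelated errors the cross-covariances are all true-score covariance, so they carry over unchanged; only the diagonal terms shrink to ρᵢσᵢ².
True-score variance = [20.4²·0.73 + 1.3²·22.9²·0.76 + 1.7²·7.5²·0.69] + 1455.18 = 1089.52 + 1455.18 = 2544.7.
Reliability = 2544.7 / 2920.15 = 0.871.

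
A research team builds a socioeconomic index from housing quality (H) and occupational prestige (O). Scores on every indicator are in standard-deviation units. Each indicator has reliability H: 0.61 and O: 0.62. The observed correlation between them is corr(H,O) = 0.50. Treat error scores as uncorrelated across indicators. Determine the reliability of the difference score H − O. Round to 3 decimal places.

Var(H−O) = 1 + 1 − 2·0.50 = 2 − 1 = 1.
With uncorrelated errors the cross-covariances are all true-score covariance, so they carry over unchanged; only the diagonal terms shrink to ρᵢσᵢ².
True-score variance = [0.61 + 0.62] − 1 = 1.23 − 1 = 0.23.
Reliability = 0.23 / 1 = 0.230.

0.230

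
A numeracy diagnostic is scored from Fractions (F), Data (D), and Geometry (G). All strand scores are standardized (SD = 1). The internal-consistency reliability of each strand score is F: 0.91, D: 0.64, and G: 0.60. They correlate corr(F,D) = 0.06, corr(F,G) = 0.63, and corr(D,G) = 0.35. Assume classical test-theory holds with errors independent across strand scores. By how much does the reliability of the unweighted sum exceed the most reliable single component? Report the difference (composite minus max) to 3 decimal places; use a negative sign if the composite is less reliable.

-0.077

Var(sum) = 3 + 2.08 = 5.08; true-score variance = 2.15 + 2.08 = 4.23; composite reliability = 0.8327.
Max component reliability = 0.9100.
Difference = 0.8327 − 0.9100 = -0.077.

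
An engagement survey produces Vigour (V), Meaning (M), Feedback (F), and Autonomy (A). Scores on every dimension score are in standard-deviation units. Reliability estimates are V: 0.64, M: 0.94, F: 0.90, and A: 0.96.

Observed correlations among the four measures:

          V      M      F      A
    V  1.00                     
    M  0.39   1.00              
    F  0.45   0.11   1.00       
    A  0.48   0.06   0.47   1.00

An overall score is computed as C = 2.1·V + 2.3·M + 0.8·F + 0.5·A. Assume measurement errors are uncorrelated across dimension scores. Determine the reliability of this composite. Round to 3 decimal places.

0.889

Var(C) = 2.1² + 2.3² + 0.8² + 0.5² + 2·[4.83·0.39 + 1.68·0.45 + 1.05·0.48 + 1.84·0.11 + 1.15·0.06 + 0.4·0.47] = 10.59 + 7.2062 = 17.7962.
Under uncorrelated errors the observed covariances equal the true-score covariances, so only the own-variance terms attenuate.
True-score variance = [2.1²·0.64 + 2.3²·0.94 + 0.8²·0.90 + 0.5²·0.96] + 7.2062 = 8.611 + 7.2062 = 15.8172.
Reliability = 15.8172 / 17.7962 = 0.889.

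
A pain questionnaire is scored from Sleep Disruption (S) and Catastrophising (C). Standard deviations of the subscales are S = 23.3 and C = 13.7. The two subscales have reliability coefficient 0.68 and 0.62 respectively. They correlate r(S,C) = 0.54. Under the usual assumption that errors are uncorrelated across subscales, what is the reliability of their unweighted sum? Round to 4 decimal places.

0.7721

Var(S+C) = 23.3² + 13.7² + 2·[23.3·13.7·0.54] = 730.58 + 344.747 = 1075.33.
With uncorrelated errors the cross-covariances are all true-score covariance, so they carry over unchanged; only the diagonal terms shrink to ρᵢσᵢ².
True-score variance = [23.3²·0.68 + 13.7²·0.62] + 344.747 = 485.533 + 344.747 = 830.28.
Reliability = 830.28 / 1075.33 = 0.7721.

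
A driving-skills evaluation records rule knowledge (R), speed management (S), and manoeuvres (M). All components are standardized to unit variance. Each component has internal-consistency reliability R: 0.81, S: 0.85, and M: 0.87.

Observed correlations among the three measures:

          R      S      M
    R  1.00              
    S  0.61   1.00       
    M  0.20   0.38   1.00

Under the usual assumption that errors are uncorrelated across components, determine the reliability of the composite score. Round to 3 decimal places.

Var(R+S+M) = 3 + 2·[0.61 + 0.20 + 0.38] = 3 + 2.38 = 5.38.
With uncorrelated errors the cross-covariances are all true-score covariance, so they carry over unchanged; only the diagonal terms shrink to ρᵢσᵢ².
True-score variance = [0.81 + 0.85 + 0.87] + 2.38 = 2.53 + 2.38 = 4.91.
Reliability = 4.91 / 5.38 = 0.913.

0.913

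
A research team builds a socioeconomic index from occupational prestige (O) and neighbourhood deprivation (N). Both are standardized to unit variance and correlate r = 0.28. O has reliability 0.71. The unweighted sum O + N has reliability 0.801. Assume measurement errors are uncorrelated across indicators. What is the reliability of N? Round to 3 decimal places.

0.781

Var(O+N) = 2 + 2·0.28 = 2.560.
True-score variance = ρ_O + ρ_N + 2·0.28, so 0.801 = (0.71 + ρ_N + 0.56) / 2.560.
ρ_N = 0.801·2.560 − 0.71 − 0.56 = 0.781.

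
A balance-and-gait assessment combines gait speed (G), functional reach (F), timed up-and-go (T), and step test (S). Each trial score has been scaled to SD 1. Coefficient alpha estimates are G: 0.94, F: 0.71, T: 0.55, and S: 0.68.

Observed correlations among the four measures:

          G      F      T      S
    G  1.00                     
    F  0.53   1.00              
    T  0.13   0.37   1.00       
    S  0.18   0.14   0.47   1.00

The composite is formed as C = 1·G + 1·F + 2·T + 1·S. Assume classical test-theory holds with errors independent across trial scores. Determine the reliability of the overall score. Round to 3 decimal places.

0.804

Var(C) = 1 + 1 + 2² + 1 + 2·[0.53 + 2·0.13 + 0.18 + 2·0.37 + 0.14 + 2·0.47] = 7 + 5.58 = 12.58.
Under uncorrelated errors the observed covariances equal the true-score covariances, so only the own-variance terms attenuate.
True-score variance = [0.94 + 0.71 + 2²·0.55 + 0.68] + 5.58 = 4.53 + 5.58 = 10.11.
Reliability = 10.11 / 12.58 = 0.804.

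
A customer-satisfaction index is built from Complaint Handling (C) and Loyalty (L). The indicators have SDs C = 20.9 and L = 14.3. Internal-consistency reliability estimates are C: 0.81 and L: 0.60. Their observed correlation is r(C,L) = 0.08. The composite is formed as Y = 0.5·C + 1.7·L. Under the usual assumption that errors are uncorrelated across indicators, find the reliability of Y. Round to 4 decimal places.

Var(Y) = 0.5²·20.9² + 1.7²·14.3² + 2·[0.85·20.9·14.3·0.08] = 700.179 + 40.6463 = 740.825.
Under uncorrelated errors the observed covariances equal the true-score covariances, so only the own-variance terms attenuate.
True-score variance = [0.5²·20.9²·0.81 + 1.7²·14.3²·0.60] + 40.6463 = 443.04 + 40.6463 = 483.686.
Reliability = 483.686 / 740.825 = 0.6529.

0.6529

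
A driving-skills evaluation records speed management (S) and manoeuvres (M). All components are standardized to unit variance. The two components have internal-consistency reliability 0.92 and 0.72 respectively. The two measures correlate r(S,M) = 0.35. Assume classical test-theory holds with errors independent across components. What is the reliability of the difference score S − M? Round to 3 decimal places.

Var(S−M) = 1 + 1 − 2·0.35 = 2 − 0.7 = 1.3.
With uncorrelated errors the cross-covariances are all true-score covariance, so they carry over unchanged; only the diagonal terms shrink to ρᵢσᵢ².
True-score variance = [0.92 + 0.72] − 0.7 = 1.64 − 0.7 = 0.94.
Reliability = 0.94 / 1.3 = 0.723.

0.723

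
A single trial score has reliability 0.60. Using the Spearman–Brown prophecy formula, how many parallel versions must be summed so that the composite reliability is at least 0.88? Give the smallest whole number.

k ≥ ρ*(1−ρ₁)/(ρ₁(1−ρ*)) = 0.88·0.40 / (0.60·0.12) = 4.889.
Smallest integer k = 5.

5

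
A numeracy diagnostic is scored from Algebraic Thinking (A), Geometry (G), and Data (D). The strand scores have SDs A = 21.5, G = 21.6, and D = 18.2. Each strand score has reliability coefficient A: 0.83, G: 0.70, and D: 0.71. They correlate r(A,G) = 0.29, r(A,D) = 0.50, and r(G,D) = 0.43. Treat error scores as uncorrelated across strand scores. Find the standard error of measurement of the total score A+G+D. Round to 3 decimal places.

17.737

Var(total) = 1260.05 + 998.735 = 2258.79.
True-score variance = 945.44 + 998.735 = 1944.18, so reliability = 0.8607.
Error variance = 2258.79 − 1944.18 = 314.61; SEM = √314.61 = 17.737.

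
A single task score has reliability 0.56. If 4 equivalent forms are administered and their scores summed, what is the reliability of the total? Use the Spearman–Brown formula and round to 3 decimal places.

0.836

ρ_k = kρ / (1 + (k−1)ρ) = 4·0.56 / (1 + 3·0.56) = 2.240 / 2.680 = 0.836.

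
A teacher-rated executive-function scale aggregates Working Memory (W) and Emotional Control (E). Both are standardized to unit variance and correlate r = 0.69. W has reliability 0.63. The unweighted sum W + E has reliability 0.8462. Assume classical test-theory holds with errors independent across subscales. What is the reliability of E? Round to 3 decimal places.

Var(W+E) = 2 + 2·0.69 = 3.380.
True-score variance = ρ_W + ρ_E + 2·0.69, so 0.8462 = (0.63 + ρ_E + 1.38) / 3.380.
ρ_E = 0.8462·3.380 − 0.63 − 1.38 = 0.850.

0.850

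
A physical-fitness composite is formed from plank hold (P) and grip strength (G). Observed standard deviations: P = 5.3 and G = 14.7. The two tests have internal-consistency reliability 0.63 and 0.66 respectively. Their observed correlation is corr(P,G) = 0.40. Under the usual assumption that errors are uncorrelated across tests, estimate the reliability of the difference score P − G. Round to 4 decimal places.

Var(P−G) = 5.3² + 14.7² − 2·5.3·14.7·0.40 = 244.18 − 62.328 = 181.852.
Because errors are independent across components, Cov(Tᵢ,Tⱼ) = Cov(Xᵢ,Xⱼ); the off-diagonal part of the true-score variance is the same as above.
True-score variance = [5.3²·0.63 + 14.7²·0.66] − 62.328 = 160.316 − 62.328 = 97.9881.
Reliability = 97.9881 / 181.852 = 0.5388.

0.5388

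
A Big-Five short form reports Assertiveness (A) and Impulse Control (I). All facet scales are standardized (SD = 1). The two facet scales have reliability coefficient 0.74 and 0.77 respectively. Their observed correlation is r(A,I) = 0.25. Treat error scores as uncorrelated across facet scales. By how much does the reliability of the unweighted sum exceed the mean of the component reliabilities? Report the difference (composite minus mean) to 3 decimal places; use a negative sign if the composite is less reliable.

Var(sum) = 2 + 0.5 = 2.5; true-score variance = 1.51 + 0.5 = 2.01; composite reliability = 0.8040.
Mean component reliability = 0.7550.
Difference = 0.8040 − 0.7550 = 0.049.

0.049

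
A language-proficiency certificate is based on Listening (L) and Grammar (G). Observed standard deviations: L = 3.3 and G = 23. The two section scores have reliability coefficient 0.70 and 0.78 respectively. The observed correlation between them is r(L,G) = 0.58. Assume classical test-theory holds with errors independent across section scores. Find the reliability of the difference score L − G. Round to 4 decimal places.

0.7352

Var(L−G) = 3.3² + 23² − 2·3.3·23·0.58 = 539.89 − 88.044 = 451.846.
Because errors are independent across components, Cov(Tᵢ,Tⱼ) = Cov(Xᵢ,Xⱼ); the off-diagonal part of the true-score variance is the same as above.
True-score variance = [3.3²·0.70 + 23²·0.78] − 88.044 = 420.243 − 88.044 = 332.199.
Reliability = 332.199 / 451.846 = 0.7352.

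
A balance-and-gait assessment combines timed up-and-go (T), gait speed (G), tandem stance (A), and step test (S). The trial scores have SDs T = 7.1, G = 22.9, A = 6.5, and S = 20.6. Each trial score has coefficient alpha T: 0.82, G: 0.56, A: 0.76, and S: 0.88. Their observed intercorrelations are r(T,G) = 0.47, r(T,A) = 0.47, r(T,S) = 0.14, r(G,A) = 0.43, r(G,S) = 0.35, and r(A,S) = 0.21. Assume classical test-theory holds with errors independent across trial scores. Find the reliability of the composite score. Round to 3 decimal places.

0.832

Var(T+G+A+S) = 7.1² + 22.9² + 6.5² + 20.6² + 2·[7.1·22.9·0.47 + 7.1·6.5·0.47 + 7.1·20.6·0.14 + 22.9·6.5·0.43 + 22.9·20.6·0.35 + 6.5·20.6·0.21] = 1041.43 + 751.635 = 1793.07.
Under uncorrelated errors the observed covariances equal the true-score covariances, so only the own-variance terms attenuate.
True-score variance = [7.1²·0.82 + 22.9²·0.56 + 6.5²·0.76 + 20.6²·0.88] + 751.635 = 740.553 + 751.635 = 1492.19.
Reliability = 1492.19 / 1793.07 = 0.832.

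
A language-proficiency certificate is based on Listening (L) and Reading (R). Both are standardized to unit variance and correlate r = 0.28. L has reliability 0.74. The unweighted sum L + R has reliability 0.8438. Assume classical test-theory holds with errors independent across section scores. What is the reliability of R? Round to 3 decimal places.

0.860

Var(L+R) = 2 + 2·0.28 = 2.560.
True-score variance = ρ_L + ρ_R + 2·0.28, so 0.8438 = (0.74 + ρ_R + 0.56) / 2.560.
ρ_R = 0.8438·2.560 − 0.74 − 0.56 = 0.860.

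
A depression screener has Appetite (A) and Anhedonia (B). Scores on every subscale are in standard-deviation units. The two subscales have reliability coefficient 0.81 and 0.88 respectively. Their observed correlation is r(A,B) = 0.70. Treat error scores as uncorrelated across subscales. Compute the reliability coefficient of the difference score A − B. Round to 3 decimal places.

0.483

Var(A−B) = 1 + 1 − 2·0.70 = 2 − 1.4 = 0.6.
With uncorrelated errors the cross-covariances are all true-score covariance, so they carry over unchanged; only the diagonal terms shrink to ρᵢσᵢ².
True-score variance = [0.81 + 0.88] − 1.4 = 1.69 − 1.4 = 0.29.
Reliability = 0.29 / 0.6 = 0.483.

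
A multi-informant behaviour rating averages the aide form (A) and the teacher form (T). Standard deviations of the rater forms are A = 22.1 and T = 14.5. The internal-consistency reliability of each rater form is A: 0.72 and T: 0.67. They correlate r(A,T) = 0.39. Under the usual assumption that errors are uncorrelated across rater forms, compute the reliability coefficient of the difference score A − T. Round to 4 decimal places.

0.5406

Var(A−T) = 22.1² + 14.5² − 2·22.1·14.5·0.39 = 698.66 − 249.951 = 448.709.
With uncorrelated errors the cross-covariances are all true-score covariance, so they carry over unchanged; only the diagonal terms shrink to ρᵢσᵢ².
True-score variance = [22.1²·0.72 + 14.5²·0.67] − 249.951 = 492.523 − 249.951 = 242.572.
Reliability = 242.572 / 448.709 = 0.5406.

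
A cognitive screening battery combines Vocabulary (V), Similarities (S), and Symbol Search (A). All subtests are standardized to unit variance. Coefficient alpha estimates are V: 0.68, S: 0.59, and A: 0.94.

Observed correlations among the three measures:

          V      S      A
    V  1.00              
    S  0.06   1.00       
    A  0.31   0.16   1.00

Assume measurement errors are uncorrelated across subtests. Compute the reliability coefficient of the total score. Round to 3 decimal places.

0.805

Var(V+S+A) = 3 + 2·[0.06 + 0.31 + 0.16] = 3 + 1.06 = 4.06.
Because errors are independent across components, Cov(Tᵢ,Tⱼ) = Cov(Xᵢ,Xⱼ); the off-diagonal part of the true-score variance is the same as above.
True-score variance = [0.68 + 0.59 + 0.94] + 1.06 = 2.21 + 1.06 = 3.27.
Reliability = 3.27 / 4.06 = 0.805.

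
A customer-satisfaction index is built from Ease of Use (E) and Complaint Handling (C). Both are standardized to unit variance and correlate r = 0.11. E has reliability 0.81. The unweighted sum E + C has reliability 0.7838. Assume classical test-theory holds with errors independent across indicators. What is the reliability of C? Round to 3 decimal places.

0.710

Var(E+C) = 2 + 2·0.11 = 2.220.
True-score variance = ρ_E + ρ_C + 2·0.11, so 0.7838 = (0.81 + ρ_C + 0.22) / 2.220.
ρ_C = 0.7838·2.220 − 0.81 − 0.22 = 0.710.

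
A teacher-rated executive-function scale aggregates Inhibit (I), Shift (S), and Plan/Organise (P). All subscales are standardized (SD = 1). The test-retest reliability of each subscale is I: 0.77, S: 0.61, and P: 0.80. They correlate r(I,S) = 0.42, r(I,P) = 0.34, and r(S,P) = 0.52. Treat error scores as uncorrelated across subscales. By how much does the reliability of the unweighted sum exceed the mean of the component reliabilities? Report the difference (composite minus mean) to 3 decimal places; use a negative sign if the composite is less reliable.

Var(sum) = 3 + 2.56 = 5.56; true-score variance = 2.18 + 2.56 = 4.74; composite reliability = 0.8525.
Mean component reliability = 0.7267.
Difference = 0.8525 − 0.7267 = 0.126.

0.126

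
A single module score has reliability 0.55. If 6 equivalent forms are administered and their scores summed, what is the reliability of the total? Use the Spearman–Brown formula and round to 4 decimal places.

ρ_k = kρ / (1 + (k−1)ρ) = 6·0.55 / (1 + 5·0.55) = 3.300 / 3.750 = 0.8800.

0.8800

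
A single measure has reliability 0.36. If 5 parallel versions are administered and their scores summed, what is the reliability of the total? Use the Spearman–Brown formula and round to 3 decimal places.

ρ_k = kρ / (1 + (k−1)ρ) = 5·0.36 / (1 + 4·0.36) = 1.800 / 2.440 = 0.738.

0.738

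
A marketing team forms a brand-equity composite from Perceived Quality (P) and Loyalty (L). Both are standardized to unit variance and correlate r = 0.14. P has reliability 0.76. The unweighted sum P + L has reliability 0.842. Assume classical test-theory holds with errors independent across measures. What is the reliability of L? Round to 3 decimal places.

Var(P+L) = 2 + 2·0.14 = 2.280.
True-score variance = ρ_P + ρ_L + 2·0.14, so 0.842 = (0.76 + ρ_L + 0.28) / 2.280.
ρ_L = 0.842·2.280 − 0.76 − 0.28 = 0.880.

0.880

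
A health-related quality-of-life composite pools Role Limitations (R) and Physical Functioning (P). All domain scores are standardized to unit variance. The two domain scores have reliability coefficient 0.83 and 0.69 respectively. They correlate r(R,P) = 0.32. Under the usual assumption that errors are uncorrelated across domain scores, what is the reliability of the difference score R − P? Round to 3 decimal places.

0.647

Var(R−P) = 1 + 1 − 2·0.32 = 2 − 0.64 = 1.36.
Under uncorrelated errors the observed covariances equal the true-score covariances, so only the own-variance terms attenuate.
True-score variance = [0.83 + 0.69] − 0.64 = 1.52 − 0.64 = 0.88.
Reliability = 0.88 / 1.36 = 0.647.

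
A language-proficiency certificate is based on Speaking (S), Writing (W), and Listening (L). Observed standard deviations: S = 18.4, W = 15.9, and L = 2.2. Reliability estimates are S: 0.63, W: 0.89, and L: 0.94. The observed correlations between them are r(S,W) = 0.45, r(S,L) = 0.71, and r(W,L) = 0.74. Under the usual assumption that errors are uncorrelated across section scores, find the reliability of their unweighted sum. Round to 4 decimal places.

0.8417

Var(S+W+L) = 18.4² + 15.9² + 2.2² + 2·[18.4·15.9·0.45 + 18.4·2.2·0.71 + 15.9·2.2·0.74] = 596.21 + 372.556 = 968.766.
Under uncorrelated errors the observed covariances equal the true-score covariances, so only the own-variance terms attenuate.
True-score variance = [18.4²·0.63 + 15.9²·0.89 + 2.2²·0.94] + 372.556 = 442.843 + 372.556 = 815.399.
Reliability = 815.399 / 968.766 = 0.8417.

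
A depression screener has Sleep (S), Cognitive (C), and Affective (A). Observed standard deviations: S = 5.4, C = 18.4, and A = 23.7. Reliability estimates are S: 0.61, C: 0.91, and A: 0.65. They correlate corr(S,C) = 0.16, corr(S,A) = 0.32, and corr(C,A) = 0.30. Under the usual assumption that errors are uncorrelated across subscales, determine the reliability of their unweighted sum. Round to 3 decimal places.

0.817

Var(S+C+A) = 5.4² + 18.4² + 23.7² + 2·[5.4·18.4·0.16 + 5.4·23.7·0.32 + 18.4·23.7·0.30] = 929.41 + 375.35 = 1304.76.
With uncorrelated errors the cross-covariances are all true-score covariance, so they carry over unchanged; only the diagonal terms shrink to ρᵢσᵢ².
True-score variance = [5.4²·0.61 + 18.4²·0.91 + 23.7²·0.65] + 375.35 = 690.976 + 375.35 = 1066.33.
Reliability = 1066.33 / 1304.76 = 0.817.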